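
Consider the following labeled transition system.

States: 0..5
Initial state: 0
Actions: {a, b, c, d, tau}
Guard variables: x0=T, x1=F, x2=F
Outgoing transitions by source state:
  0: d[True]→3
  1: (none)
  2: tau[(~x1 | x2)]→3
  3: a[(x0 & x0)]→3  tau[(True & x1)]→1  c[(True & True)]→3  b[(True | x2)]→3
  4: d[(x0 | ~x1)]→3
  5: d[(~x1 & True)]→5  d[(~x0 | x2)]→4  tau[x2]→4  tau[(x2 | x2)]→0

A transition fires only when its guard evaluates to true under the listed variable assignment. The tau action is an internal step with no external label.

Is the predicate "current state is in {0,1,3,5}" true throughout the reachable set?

Answer: INVARIANT HOLDS

Trace:
Safe = {0,1,3,5}
Reachable = {0,3}
  0: safe
  3: safe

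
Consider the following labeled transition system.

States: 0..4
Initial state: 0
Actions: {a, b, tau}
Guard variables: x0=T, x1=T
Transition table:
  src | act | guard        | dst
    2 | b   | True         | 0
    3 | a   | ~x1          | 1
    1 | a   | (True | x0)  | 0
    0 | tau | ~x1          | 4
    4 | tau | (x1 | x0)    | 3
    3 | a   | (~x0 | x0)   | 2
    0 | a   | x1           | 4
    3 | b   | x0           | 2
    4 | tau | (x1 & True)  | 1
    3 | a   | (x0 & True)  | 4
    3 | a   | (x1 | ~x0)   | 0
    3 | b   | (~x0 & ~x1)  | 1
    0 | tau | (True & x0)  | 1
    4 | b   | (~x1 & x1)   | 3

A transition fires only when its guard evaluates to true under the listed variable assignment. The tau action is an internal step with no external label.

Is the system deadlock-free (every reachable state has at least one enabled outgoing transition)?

Answer: DEADLOCK-FREE

Trace:
R = {0,1,2,3,4}
  0: a→4  tau→1  [2 exit(s)]
  1: a→0  [1 exit(s)]
  2: b→0  [1 exit(s)]
  3: a→0  a→2  a→4  b→2  [4 exit(s)]
  4: tau→1  tau→3  [2 exit(s)]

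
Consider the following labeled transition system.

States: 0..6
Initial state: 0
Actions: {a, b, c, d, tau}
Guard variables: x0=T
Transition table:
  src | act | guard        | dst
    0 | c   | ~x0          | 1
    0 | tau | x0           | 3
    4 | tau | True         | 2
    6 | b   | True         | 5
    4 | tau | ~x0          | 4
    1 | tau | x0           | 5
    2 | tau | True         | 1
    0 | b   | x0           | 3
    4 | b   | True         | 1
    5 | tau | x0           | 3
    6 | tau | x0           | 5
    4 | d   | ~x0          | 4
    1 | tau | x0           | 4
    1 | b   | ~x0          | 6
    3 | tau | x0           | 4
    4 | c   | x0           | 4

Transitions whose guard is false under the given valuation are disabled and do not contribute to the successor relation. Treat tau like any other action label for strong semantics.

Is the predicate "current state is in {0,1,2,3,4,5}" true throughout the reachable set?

Allowed set {0,1,2,3,4,5}
R = {0,1,2,3,4,5}
  0: safe
  1: safe
  2: safe
  3: safe
  4: safe
  5: safe

Answer: INVARIANT HOLDS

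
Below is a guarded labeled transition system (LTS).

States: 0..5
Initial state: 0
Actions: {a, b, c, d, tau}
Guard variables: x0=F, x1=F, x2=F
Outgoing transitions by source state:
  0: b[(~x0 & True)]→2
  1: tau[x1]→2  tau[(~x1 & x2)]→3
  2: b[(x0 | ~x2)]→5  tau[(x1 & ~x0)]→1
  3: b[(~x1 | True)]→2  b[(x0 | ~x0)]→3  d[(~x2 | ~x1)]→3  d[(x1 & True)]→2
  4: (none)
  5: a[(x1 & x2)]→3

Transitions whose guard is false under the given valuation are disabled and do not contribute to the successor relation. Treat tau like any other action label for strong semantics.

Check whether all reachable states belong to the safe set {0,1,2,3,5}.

Safe = {0,1,2,3,5}
R = {0,2,5}
  0: safe
  2: safe
  5: safe

Answer: INVARIANT HOLDS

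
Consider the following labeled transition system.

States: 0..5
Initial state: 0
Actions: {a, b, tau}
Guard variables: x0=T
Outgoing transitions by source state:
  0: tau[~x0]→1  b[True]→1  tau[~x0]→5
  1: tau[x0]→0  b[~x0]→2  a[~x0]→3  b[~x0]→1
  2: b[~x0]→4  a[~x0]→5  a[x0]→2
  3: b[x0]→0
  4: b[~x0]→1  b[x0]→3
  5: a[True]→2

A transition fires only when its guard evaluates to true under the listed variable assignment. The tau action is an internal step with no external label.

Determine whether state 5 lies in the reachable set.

6 transition(s) survive guard evaluation.
Layer 0: {0}
Layer 1: {1}  total {0,1}
Reach set: {0,1}

Answer: UNREACHABLE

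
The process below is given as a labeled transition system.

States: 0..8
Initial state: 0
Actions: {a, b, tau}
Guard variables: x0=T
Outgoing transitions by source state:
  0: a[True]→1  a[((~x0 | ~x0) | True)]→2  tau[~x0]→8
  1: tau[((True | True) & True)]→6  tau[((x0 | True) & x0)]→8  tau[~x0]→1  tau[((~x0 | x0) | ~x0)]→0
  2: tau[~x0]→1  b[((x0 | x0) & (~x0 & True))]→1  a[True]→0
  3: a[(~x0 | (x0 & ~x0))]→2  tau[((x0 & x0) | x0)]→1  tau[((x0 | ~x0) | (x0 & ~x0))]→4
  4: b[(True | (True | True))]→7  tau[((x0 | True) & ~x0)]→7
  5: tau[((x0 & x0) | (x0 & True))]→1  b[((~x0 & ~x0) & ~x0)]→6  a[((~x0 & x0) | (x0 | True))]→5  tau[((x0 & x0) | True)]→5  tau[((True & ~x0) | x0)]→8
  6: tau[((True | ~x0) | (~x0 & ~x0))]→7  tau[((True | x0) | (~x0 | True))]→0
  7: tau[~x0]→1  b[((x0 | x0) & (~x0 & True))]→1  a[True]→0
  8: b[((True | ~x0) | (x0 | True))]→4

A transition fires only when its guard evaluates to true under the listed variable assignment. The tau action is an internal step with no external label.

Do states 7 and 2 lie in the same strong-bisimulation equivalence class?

Bisimulation quotient by refinement:
  round 0: {{0,1,2,3,4,5,6,7,8}}
  round 1: {{0,2,7},{1,3,6},{4,8},{5}}
  round 2: {{0},{1},{2,7},{3},{4},{5},{6},{8}}
Fixed point at round 3; 8 class(es).
class of 7: {2,7}; class of 2: {2,7}

Answer: BISIMILAR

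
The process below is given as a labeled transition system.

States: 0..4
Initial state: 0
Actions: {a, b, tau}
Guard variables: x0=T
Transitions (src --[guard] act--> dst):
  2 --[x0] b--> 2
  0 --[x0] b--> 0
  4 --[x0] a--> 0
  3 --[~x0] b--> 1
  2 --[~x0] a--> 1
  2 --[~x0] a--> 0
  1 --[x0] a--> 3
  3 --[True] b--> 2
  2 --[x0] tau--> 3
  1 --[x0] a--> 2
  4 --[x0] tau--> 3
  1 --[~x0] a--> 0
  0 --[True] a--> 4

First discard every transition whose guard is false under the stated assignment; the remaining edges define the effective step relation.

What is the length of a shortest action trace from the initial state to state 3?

BFS to 3:
  L0 = {0}
  L1 = {4}
  L2 = {3}
depth(3)=2, e.g. a·tau

Answer: 2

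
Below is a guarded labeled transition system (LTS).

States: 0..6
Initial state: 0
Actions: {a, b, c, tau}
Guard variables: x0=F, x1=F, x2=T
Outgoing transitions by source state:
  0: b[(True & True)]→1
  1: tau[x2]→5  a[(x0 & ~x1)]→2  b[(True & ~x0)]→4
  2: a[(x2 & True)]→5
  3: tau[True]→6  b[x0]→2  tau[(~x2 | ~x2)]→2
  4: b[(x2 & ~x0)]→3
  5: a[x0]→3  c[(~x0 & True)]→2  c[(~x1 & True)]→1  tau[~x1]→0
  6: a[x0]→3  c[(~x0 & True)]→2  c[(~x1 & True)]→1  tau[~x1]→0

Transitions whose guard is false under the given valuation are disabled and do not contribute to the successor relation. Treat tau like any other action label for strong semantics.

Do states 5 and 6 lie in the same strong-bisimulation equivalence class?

Compute ~ classes (split until stable):
  π0 = {{0,1,2,3,4,5,6}}
  π1 = {{0,4},{1},{2},{3},{5,6}}
  π2 = {{0},{1},{2},{3},{4},{5,6}}
Fixed point at round 3; 6 class(es).
5∈{5,6}, 6∈{5,6}

Answer: BISIMILAR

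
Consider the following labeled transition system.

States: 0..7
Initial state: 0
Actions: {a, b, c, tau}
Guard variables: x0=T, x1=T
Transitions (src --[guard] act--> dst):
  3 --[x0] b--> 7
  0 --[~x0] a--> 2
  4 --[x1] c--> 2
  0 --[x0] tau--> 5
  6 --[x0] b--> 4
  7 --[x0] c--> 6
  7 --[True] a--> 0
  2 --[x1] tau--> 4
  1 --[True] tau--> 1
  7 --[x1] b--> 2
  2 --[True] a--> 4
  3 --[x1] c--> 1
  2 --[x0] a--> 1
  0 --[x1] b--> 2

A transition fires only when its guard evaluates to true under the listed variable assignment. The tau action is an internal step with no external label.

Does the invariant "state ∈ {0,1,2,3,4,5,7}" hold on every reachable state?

Allowed set {0,1,2,3,4,5,7}
R = {0,1,2,4,5}
  0: ok
  1: ok
  2: ok
  4: ok
  5: ok

Answer: INVARIANT HOLDS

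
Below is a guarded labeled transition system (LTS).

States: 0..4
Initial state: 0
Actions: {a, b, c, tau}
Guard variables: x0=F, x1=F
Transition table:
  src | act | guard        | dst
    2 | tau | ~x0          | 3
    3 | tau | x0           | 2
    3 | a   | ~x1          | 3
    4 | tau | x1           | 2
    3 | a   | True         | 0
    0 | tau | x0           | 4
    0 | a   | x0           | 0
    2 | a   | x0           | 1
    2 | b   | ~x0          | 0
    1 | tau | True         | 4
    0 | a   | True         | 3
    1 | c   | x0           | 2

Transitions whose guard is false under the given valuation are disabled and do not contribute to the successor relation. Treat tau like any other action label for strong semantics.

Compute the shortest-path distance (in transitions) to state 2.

BFS to 2:
  Layer 0: {0}
  Layer 1: {3}
2 never appears.

Answer: UNREACHABLE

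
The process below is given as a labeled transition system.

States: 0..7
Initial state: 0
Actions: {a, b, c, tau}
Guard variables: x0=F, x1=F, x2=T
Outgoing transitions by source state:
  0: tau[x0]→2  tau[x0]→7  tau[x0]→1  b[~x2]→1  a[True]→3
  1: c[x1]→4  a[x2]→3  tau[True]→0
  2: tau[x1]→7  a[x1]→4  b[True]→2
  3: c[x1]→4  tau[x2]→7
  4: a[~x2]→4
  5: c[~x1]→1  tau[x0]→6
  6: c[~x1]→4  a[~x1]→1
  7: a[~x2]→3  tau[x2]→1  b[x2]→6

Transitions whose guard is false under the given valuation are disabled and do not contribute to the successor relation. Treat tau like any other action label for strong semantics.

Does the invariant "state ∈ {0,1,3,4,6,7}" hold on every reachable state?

Answer: INVARIANT HOLDS

Working:
Safe = {0,1,3,4,6,7}
R = {0,1,3,4,6,7}
  0: ✓
  1: ✓
  3: ✓
  4: ✓
  6: ✓
  7: ✓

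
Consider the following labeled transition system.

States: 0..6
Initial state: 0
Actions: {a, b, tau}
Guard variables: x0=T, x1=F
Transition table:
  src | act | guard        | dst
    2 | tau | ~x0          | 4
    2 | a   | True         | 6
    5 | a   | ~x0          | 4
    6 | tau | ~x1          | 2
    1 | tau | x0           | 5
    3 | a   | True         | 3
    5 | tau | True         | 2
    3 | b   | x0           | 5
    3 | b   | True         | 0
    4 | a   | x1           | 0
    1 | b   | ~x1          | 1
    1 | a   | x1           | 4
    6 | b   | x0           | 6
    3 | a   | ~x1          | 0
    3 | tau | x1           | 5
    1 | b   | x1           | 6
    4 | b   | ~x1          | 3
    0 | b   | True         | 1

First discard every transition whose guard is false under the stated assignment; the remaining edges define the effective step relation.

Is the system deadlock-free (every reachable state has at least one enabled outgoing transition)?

Reach set: {0,1,2,5,6}
  0: b→1  [deg 1]
  1: b→1  tau→5  [deg 2]
  2: a→6  [deg 1]
  5: tau→2  [deg 1]
  6: b→6  tau→2  [deg 2]

Answer: DEADLOCK-FREE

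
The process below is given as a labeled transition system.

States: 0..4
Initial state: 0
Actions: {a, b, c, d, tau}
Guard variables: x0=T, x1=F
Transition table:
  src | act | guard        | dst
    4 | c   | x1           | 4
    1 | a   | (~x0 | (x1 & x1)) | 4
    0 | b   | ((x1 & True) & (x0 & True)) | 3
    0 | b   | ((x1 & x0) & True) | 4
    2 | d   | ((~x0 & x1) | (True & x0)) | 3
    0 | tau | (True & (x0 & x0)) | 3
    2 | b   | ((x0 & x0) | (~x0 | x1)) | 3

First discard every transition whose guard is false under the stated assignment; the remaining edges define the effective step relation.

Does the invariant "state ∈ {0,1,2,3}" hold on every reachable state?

Allowed set {0,1,2,3}
Reachable = {0,3}
  0: ✓
  3: ✓

Answer: INVARIANT HOLDS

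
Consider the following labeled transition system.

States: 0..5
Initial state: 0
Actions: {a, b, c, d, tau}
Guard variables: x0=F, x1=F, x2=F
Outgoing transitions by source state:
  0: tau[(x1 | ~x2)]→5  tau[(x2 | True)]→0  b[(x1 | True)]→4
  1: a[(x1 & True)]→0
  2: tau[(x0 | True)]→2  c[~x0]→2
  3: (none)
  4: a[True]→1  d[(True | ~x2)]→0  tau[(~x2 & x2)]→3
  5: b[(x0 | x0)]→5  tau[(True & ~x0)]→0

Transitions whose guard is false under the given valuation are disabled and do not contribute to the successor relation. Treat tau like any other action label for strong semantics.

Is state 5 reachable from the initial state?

Answer: REACHABLE

Trace:
8 transition(s) survive guard evaluation.
L0 = {0}
L1 = {4,5}  total {0,4,5}
L2 = {1}  total {0,1,4,5}
Reachable = {0,1,4,5}
Path to 5: tau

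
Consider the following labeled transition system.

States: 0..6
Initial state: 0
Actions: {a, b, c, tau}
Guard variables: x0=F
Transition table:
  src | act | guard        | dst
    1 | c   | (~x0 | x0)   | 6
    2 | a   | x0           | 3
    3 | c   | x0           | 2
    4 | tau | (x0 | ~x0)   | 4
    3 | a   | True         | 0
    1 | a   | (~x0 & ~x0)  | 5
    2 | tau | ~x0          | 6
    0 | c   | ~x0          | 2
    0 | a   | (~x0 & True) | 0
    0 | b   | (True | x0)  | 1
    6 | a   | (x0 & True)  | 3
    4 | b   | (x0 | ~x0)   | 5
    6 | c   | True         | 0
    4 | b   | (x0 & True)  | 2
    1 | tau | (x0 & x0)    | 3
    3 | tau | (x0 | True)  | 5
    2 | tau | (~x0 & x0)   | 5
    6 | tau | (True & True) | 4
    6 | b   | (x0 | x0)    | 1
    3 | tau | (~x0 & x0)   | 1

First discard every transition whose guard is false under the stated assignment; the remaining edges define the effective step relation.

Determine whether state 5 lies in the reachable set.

Answer: REACHABLE

Working:
After dropping false guards: 12 live edges.
L0 = {0}
L1 = {1,2}  cumulative {0,1,2}
L2 = {5,6}  cumulative {0,1,2,5,6}
L3 = {4}  cumulative {0,1,2,4,5,6}
R = {0,1,2,4,5,6}
trace reaching 5: b·a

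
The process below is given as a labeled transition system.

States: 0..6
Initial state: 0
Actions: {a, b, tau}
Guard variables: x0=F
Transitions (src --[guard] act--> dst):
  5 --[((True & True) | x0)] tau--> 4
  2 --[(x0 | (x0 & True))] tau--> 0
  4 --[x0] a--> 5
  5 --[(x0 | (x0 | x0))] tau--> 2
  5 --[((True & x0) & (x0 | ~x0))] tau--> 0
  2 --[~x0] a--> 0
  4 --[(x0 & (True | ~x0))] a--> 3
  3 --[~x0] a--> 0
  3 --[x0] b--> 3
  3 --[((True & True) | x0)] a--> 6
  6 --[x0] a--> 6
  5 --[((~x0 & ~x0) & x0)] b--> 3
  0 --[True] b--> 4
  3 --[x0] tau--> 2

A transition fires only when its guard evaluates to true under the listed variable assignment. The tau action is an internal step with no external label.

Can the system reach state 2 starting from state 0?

After dropping false guards: 5 live edges.
L0 = {0}
L1 = {4}  now seen {0,4}
Reach set: {0,4}

Answer: UNREACHABLE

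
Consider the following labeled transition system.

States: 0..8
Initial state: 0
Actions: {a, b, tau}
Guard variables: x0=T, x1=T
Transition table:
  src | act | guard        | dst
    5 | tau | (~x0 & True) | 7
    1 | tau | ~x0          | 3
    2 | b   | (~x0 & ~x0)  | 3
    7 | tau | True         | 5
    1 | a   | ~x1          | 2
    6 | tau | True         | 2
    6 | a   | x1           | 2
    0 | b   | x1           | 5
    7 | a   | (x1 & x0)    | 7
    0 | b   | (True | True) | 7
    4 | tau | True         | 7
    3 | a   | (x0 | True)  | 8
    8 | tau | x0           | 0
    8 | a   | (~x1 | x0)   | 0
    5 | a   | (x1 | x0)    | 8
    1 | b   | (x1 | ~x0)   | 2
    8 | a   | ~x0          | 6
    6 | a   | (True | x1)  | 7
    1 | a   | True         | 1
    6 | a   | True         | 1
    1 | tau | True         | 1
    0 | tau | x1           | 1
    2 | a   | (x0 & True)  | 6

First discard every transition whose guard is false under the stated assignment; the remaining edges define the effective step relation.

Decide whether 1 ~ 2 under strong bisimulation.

Bisimulation quotient by refinement:
  π0 = {{0,1,2,3,4,5,6,7,8}}
  π1 = {{0},{1},{2,3,5},{4},{6,7,8}}
  π2 = {{0},{1},{2,3,5},{4},{6},{7},{8}}
  π3 = {{0},{1},{2},{3,5},{4},{6},{7},{8}}
stable after 4 split(s): 8 block(s)
[1]={1}  [2]={2}

Answer: NOT BISIMILAR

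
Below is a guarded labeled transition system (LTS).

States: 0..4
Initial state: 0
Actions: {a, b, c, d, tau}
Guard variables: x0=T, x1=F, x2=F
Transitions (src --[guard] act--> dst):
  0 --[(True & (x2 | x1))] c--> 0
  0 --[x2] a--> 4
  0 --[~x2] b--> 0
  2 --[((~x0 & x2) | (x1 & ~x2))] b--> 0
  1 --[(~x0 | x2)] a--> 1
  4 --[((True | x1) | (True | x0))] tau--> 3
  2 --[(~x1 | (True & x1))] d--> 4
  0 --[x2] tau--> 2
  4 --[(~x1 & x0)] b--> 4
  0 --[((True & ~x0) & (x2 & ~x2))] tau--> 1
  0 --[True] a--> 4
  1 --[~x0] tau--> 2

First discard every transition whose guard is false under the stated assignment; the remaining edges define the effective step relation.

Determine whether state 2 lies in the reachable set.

Guard filter leaves 5 enabled edge(s).
L0 = {0}
L1 = {4}  cumulative {0,4}
L2 = {3}  cumulative {0,3,4}
R = {0,3,4}

Answer: UNREACHABLE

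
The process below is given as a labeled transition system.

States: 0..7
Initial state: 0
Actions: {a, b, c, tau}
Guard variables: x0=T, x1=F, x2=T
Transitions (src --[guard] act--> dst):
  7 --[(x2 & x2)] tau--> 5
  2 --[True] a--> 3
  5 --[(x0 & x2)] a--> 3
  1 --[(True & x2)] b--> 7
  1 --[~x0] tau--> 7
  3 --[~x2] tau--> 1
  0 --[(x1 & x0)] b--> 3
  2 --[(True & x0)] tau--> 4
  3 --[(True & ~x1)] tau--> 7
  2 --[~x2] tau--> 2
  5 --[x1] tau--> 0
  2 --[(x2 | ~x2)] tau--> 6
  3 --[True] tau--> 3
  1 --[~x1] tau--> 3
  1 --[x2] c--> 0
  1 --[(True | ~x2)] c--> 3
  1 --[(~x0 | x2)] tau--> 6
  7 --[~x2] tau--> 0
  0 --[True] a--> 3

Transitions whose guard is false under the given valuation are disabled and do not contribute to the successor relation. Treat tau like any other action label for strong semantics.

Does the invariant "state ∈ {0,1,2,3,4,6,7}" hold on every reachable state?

Answer: INVARIANT VIOLATED at state 5

Analysis:
Safe = {0,1,2,3,4,6,7}
Reach set: {0,3,5,7}
  0: safe
  3: safe
  5: ✗ unsafe
  7: safe
reach 5 via a·tau·tau — violates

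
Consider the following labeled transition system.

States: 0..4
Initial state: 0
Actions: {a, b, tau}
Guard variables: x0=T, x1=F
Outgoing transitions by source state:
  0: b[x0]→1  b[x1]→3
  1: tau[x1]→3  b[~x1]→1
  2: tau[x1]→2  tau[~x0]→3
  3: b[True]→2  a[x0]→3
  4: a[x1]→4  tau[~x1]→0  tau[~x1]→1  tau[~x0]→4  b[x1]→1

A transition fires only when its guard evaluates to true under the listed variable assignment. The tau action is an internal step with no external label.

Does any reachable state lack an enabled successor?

R = {0,1}
  0: b→1  [1 out]
  1: b→1  [1 out]

Answer: DEADLOCK-FREE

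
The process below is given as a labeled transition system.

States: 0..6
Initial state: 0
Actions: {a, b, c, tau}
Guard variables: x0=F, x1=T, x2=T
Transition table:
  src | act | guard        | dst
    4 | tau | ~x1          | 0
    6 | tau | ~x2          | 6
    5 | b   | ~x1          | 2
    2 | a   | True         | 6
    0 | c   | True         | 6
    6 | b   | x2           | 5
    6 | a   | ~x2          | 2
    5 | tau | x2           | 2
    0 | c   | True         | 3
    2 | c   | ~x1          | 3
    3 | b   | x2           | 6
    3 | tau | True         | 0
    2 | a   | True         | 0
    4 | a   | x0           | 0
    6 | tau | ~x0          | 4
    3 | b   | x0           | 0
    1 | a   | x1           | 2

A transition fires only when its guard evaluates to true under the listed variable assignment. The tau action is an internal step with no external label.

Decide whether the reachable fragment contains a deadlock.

Answer: DEADLOCK at state 4

Working:
R = {0,2,3,4,5,6}
  0: c→3  c→6  [2 exit(s)]
  2: a→0  a→6  [2 exit(s)]
  3: b→6  tau→0  [2 exit(s)]
  4: ∅  [STUCK]
  5: tau→2  [1 exit(s)]
  6: b→5  tau→4  [2 exit(s)]
trace reaching 4: c·tau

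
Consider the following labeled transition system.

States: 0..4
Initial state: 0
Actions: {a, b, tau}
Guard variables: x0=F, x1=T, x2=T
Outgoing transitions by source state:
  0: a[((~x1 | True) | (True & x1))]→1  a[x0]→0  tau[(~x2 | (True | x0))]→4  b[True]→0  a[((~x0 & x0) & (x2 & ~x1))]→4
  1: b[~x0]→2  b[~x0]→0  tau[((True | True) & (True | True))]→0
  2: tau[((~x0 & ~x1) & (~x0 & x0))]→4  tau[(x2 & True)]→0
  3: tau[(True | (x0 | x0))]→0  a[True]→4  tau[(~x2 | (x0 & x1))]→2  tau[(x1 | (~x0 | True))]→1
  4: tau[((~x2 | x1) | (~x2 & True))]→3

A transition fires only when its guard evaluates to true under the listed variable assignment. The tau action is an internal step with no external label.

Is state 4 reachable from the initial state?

Answer: REACHABLE

Analysis:
Guard filter leaves 11 enabled edge(s).
Layer 0: {0}
Layer 1: {1,4}  now seen {0,1,4}
Layer 2: {2,3}  now seen {0,1,2,3,4}
R = {0,1,2,3,4}
trace reaching 4: tau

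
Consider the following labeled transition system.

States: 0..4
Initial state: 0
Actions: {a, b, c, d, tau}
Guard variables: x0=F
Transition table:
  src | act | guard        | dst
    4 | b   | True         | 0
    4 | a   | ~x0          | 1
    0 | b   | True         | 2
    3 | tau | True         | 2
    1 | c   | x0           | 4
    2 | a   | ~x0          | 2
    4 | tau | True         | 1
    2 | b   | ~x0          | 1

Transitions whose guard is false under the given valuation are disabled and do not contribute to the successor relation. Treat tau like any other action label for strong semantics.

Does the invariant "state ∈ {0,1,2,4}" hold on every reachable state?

Answer: INVARIANT HOLDS

Analysis:
Safe = {0,1,2,4}
Reachable = {0,1,2}
  0: ok
  1: ok
  2: ok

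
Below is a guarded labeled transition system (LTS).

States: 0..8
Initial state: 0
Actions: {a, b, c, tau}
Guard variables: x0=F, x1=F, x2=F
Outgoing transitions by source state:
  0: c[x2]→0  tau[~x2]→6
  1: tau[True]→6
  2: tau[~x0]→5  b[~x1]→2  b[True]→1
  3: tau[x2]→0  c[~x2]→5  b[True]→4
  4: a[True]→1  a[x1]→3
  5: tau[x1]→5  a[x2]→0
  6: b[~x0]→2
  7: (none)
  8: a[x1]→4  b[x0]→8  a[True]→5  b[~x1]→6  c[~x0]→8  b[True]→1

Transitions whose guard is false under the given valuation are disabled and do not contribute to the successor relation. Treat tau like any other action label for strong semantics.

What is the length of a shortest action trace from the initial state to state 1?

Answer: 3

Working:
Breadth-first toward 1:
  Layer 0: {0}
  Layer 1: {6}
  Layer 2: {2}
  Layer 3: {1,5}
1 enters at depth 3; path tau·b·b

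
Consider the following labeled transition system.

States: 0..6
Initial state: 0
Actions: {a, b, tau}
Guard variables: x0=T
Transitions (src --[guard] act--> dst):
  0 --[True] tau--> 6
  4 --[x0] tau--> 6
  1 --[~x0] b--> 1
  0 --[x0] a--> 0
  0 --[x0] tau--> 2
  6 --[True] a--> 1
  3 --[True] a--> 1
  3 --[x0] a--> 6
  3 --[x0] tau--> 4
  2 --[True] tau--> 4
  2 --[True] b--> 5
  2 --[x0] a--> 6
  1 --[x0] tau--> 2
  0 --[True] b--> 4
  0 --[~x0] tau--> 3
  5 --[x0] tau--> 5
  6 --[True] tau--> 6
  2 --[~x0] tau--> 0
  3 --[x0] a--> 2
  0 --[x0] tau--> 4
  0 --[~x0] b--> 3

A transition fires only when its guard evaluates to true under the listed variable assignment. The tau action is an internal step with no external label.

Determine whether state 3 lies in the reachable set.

Guard filter leaves 17 enabled edge(s).
depth 0: {0}
depth 1: {2,4,6}  cumulative {0,2,4,6}
depth 2: {1,5}  cumulative {0,1,2,4,5,6}
Reachable = {0,1,2,4,5,6}

Answer: UNREACHABLE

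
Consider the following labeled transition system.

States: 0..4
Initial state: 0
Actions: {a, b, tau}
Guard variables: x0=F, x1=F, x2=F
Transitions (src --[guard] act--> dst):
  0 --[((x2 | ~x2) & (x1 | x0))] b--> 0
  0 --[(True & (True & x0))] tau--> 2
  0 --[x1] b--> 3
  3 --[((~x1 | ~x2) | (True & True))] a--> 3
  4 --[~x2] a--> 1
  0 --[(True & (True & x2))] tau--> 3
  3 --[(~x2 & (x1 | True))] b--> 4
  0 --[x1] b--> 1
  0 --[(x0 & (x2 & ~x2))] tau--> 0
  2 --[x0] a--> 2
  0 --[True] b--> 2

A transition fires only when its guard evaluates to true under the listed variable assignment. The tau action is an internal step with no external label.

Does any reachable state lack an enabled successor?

Reachable = {0,2}
  0: b→2  [1 exit(s)]
  2: ∅  [no exit]
trace reaching 2: b

Answer: DEADLOCK at state 2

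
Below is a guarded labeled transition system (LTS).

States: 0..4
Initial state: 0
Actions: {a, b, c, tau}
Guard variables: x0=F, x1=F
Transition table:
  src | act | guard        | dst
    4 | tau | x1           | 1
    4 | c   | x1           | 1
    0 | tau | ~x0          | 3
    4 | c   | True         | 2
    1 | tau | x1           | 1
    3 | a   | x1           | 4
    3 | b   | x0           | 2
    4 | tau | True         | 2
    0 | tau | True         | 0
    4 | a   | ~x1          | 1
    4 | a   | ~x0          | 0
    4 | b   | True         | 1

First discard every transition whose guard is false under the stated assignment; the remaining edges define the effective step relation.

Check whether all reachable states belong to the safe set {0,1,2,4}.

Safe = {0,1,2,4}
Reach set: {0,3}
  0: ok
  3: VIOLATES
counterexample path to 3: tau

Answer: INVARIANT VIOLATED at state 3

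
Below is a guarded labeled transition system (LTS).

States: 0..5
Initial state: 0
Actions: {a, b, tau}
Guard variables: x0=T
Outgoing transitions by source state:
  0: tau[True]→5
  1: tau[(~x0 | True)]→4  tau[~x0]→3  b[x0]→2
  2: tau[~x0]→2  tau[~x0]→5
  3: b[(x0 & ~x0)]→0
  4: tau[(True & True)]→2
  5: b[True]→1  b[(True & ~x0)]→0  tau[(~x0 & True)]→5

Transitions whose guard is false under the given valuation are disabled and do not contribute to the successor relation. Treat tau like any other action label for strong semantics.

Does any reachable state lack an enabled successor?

R = {0,1,2,4,5}
  0: tau→5  [1 exit(s)]
  1: b→2  tau→4  [2 exit(s)]
  2: ∅  [no exit]
  4: tau→2  [1 exit(s)]
  5: b→1  [1 exit(s)]
witness 2: tau·b·b

Answer: DEADLOCK at state 2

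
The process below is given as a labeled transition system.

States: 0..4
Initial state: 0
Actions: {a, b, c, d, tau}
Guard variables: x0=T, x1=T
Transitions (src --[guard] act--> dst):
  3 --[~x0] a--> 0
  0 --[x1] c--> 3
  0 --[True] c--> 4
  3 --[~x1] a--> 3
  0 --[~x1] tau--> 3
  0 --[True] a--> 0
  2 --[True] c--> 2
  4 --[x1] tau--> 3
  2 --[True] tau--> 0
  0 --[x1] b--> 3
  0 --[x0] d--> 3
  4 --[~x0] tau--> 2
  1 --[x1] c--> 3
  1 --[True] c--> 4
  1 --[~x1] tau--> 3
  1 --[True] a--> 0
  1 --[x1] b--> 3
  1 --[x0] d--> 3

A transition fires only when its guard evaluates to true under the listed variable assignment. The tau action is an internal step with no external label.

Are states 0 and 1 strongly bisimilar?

Refine partition for ~:
  round 0: {{0,1,2,3,4}}
  round 1: {{0,1},{2},{3},{4}}
Fixed point at round 2; 4 class(es).
0∈{0,1}, 1∈{0,1}

Answer: BISIMILAR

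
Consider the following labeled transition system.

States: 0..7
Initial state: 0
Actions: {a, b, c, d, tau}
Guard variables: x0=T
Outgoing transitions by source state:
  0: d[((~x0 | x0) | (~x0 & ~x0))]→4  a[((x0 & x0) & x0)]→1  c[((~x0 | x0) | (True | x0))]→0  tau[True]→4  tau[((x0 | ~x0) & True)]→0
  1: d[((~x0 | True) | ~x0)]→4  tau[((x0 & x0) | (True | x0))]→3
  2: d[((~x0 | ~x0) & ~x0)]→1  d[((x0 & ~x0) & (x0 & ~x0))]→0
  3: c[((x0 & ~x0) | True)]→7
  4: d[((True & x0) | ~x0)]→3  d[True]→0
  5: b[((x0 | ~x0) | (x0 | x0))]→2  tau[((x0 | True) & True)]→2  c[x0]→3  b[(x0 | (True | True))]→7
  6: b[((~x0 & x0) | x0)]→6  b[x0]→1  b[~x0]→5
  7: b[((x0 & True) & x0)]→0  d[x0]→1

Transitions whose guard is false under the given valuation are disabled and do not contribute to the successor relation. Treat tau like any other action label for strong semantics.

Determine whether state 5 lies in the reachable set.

Answer: UNREACHABLE

Trace:
After dropping false guards: 18 live edges.
depth 0: {0}
depth 1: {1,4}  cumulative {0,1,4}
depth 2: {3}  cumulative {0,1,3,4}
depth 3: {7}  cumulative {0,1,3,4,7}
Reachable = {0,1,3,4,7}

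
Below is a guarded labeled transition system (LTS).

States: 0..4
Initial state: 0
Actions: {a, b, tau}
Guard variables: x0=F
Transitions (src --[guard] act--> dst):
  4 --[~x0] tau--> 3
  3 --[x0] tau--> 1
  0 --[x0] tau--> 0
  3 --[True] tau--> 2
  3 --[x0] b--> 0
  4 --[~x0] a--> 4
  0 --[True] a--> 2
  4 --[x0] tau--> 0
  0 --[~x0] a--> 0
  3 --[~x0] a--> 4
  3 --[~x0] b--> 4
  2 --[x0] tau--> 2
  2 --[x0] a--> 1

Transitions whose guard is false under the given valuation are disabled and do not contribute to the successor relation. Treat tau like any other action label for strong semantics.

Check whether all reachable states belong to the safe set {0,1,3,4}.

Answer: INVARIANT VIOLATED at state 2

Trace:
Allowed set {0,1,3,4}
Reach set: {0,2}
  0: safe
  2: ✗ unsafe
counterexample path to 2: a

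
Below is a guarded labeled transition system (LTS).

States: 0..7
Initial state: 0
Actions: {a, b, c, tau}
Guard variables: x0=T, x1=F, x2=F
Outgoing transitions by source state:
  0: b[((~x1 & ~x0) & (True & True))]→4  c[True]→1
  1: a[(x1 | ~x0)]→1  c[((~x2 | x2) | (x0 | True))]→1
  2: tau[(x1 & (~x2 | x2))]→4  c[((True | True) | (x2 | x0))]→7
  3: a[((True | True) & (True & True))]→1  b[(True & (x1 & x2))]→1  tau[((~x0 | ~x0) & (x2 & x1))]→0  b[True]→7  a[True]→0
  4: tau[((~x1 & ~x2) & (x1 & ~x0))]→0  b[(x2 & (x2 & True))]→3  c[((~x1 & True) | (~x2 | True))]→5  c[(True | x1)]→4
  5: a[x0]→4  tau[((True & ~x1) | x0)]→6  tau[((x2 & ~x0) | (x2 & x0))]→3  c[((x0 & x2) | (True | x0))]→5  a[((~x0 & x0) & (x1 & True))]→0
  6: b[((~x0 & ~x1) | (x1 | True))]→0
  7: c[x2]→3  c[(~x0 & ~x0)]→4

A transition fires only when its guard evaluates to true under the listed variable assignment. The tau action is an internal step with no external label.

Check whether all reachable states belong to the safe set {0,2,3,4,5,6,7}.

Safe = {0,2,3,4,5,6,7}
Reach set: {0,1}
  0: ✓
  1: outside
reach 1 via c — violates

Answer: INVARIANT VIOLATED at state 1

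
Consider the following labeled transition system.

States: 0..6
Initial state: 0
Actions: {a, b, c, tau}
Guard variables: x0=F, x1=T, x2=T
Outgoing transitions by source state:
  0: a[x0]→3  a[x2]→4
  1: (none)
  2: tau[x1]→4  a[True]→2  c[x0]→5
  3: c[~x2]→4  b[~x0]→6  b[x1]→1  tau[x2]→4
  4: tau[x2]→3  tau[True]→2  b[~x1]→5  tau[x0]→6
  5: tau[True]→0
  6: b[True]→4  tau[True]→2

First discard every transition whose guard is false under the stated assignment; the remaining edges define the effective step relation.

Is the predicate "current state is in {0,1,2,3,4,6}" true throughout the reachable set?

Inv-set: {0,1,2,3,4,6}
R = {0,1,2,3,4,6}
  0: safe
  1: safe
  2: safe
  3: safe
  4: safe
  6: safe

Answer: INVARIANT HOLDS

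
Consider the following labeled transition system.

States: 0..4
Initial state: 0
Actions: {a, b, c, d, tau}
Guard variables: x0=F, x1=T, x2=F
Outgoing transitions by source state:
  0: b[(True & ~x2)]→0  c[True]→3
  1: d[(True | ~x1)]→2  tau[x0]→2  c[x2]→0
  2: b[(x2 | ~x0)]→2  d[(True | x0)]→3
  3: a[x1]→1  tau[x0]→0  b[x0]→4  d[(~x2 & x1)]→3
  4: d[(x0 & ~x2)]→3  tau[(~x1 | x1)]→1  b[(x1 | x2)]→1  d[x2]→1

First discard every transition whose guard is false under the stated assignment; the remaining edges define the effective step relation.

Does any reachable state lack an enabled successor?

Answer: DEADLOCK-FREE

Trace:
R = {0,1,2,3}
  0: b→0  c→3  [deg 2]
  1: d→2  [deg 1]
  2: b→2  d→3  [deg 2]
  3: a→1  d→3  [deg 2]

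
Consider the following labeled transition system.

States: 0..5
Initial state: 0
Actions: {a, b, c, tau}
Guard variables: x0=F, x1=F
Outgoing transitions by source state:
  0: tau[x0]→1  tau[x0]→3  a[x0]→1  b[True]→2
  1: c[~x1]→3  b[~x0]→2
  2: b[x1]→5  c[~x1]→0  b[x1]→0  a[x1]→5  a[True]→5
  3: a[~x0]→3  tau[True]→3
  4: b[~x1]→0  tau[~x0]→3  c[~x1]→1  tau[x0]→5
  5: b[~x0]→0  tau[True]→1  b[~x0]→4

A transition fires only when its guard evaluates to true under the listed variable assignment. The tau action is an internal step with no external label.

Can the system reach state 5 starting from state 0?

After dropping false guards: 13 live edges.
depth 0: {0}
depth 1: {2}  cumulative {0,2}
depth 2: {5}  cumulative {0,2,5}
depth 3: {1,4}  cumulative {0,1,2,4,5}
depth 4: {3}  cumulative {0,1,2,3,4,5}
R = {0,1,2,3,4,5}
witness 5: b·a

Answer: REACHABLE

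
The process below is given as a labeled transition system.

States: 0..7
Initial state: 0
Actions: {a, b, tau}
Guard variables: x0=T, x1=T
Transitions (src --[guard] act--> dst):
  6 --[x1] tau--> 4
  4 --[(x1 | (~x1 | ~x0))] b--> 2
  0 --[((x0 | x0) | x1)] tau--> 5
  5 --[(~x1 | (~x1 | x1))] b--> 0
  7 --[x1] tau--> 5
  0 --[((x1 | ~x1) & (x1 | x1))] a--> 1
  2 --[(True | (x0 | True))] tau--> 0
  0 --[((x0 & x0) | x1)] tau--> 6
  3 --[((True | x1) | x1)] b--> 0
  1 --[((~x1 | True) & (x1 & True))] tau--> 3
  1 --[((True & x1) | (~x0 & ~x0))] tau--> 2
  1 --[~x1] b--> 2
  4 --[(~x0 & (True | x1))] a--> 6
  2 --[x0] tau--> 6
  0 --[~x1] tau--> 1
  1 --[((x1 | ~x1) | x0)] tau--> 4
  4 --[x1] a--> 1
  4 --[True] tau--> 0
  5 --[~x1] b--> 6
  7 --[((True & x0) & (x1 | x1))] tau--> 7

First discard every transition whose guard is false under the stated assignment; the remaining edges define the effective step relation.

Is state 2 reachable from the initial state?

After dropping false guards: 16 live edges.
depth 0: {0}
depth 1: {1,5,6}  total {0,1,5,6}
depth 2: {2,3,4}  total {0,1,2,3,4,5,6}
R = {0,1,2,3,4,5,6}
Path to 2: a·tau

Answer: REACHABLE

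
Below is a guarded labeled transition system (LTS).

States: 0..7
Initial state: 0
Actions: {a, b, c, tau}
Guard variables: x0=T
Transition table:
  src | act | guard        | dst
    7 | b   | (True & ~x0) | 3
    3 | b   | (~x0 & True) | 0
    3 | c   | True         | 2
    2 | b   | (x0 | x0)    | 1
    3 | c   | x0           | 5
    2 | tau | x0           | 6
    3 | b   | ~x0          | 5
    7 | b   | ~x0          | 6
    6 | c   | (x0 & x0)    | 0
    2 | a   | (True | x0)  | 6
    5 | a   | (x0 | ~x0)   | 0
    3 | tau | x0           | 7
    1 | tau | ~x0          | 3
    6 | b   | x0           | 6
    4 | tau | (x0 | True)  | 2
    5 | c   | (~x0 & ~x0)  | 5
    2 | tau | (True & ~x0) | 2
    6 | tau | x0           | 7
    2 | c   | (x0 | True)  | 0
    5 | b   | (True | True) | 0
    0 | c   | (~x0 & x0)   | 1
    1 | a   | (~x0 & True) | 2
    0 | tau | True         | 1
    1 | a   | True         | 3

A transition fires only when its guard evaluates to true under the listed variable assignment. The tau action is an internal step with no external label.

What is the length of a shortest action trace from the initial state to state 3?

Answer: 2

Analysis:
Layered search for 3:
  depth 0: {0}
  depth 1: {1}
  depth 2: {3}
3 enters at depth 2; path tau·a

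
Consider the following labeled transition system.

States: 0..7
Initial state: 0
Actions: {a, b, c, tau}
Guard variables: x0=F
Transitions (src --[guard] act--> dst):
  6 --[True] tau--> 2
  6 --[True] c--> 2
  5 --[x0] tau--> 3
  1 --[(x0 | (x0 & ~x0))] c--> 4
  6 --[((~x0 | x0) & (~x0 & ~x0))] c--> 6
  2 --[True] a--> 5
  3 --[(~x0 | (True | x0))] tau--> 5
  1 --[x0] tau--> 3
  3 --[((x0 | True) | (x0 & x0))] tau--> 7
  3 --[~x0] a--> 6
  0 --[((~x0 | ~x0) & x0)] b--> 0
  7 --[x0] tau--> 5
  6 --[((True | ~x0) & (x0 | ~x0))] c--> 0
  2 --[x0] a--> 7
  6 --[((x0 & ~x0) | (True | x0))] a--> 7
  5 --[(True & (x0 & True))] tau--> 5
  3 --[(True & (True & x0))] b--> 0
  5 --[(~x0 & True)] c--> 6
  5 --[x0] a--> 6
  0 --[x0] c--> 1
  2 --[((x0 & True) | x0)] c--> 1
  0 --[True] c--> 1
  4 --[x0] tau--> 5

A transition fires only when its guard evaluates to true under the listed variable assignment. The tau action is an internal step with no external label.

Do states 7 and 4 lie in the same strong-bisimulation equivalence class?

Refine partition for ~:
  π0 = {{0,1,2,3,4,5,6,7}}
  π1 = {{0,5},{1,4,7},{2},{3},{6}}
  π2 = {{0},{1,4,7},{2},{3},{5},{6}}
stable after 3 split(s): 6 block(s)
class of 7: {1,4,7}; class of 4: {1,4,7}

Answer: BISIMILAR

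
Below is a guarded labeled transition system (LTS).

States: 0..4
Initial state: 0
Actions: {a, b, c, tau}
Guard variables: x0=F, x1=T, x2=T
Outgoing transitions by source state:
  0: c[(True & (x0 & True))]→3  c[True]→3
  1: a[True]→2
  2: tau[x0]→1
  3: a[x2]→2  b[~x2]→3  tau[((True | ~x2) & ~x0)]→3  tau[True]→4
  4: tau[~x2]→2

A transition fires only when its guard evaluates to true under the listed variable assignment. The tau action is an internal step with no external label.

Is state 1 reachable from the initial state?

After dropping false guards: 5 live edges.
depth 0: {0}
depth 1: {3}  cumulative {0,3}
depth 2: {2,4}  cumulative {0,2,3,4}
Reach set: {0,2,3,4}

Answer: UNREACHABLE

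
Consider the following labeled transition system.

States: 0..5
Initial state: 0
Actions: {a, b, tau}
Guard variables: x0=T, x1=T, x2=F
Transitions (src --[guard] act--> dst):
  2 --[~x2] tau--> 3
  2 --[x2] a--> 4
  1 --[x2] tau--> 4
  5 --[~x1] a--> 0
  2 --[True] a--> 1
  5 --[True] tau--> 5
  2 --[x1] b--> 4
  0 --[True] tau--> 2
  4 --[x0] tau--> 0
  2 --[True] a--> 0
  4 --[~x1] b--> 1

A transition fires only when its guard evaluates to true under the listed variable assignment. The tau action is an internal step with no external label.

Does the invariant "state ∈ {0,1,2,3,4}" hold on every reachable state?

Answer: INVARIANT HOLDS

Working:
Allowed set {0,1,2,3,4}
Reachable = {0,1,2,3,4}
  0: safe
  1: safe
  2: safe
  3: safe
  4: safe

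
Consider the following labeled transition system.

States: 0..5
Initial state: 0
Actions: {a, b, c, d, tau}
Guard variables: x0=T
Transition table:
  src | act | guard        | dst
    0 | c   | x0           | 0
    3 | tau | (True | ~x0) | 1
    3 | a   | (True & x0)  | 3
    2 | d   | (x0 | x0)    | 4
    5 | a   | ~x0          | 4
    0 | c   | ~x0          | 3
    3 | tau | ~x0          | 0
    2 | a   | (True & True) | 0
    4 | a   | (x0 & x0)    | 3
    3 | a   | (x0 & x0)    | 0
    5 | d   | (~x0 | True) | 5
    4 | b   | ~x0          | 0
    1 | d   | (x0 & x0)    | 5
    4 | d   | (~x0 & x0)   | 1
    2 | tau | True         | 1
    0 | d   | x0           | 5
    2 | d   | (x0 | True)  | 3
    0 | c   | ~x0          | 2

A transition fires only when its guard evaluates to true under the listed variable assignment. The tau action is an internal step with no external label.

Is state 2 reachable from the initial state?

12 transition(s) survive guard evaluation.
depth 0: {0}
depth 1: {5}  cumulative {0,5}
Reachable = {0,5}

Answer: UNREACHABLE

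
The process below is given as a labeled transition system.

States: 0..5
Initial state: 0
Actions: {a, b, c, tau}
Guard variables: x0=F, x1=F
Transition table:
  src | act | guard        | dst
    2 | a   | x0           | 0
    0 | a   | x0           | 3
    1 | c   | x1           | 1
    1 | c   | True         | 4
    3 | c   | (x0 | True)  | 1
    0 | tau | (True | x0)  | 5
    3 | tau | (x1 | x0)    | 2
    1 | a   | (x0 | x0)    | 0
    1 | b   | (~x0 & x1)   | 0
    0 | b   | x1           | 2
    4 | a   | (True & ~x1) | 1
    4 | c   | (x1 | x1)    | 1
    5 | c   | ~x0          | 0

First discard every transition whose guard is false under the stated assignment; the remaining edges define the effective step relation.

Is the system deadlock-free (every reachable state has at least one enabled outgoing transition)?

Reach set: {0,5}
  0: tau→5  [1 exit(s)]
  5: c→0  [1 exit(s)]

Answer: DEADLOCK-FREE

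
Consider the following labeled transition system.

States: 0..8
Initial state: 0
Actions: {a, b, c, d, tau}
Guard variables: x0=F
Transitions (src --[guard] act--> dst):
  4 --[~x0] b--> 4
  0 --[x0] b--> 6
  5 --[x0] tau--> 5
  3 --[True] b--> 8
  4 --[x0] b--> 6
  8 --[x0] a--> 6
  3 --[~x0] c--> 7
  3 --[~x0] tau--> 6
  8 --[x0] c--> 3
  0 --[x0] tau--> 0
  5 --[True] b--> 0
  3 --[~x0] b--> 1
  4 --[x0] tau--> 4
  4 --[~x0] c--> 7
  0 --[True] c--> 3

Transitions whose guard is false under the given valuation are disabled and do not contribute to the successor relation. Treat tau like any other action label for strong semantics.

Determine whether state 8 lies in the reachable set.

Answer: REACHABLE

Working:
8 transition(s) survive guard evaluation.
L0 = {0}
L1 = {3}  now seen {0,3}
L2 = {1,6,7,8}  now seen {0,1,3,6,7,8}
R = {0,1,3,6,7,8}
witness 8: c·b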